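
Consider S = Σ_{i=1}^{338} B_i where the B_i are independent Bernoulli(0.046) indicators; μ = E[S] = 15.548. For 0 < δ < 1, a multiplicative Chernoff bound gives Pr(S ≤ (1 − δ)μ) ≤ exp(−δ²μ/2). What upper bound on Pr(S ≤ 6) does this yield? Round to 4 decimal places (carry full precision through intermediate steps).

0.0533

Write 6 = (1 − δ)μ, so δ = 1 − 6/15.548 = 0.6140983…
Then the exponent is δ²μ/2 = (μ − 6)²/(2μ) = 2.931705.
Bound = exp(−2.931705) = 0.05331.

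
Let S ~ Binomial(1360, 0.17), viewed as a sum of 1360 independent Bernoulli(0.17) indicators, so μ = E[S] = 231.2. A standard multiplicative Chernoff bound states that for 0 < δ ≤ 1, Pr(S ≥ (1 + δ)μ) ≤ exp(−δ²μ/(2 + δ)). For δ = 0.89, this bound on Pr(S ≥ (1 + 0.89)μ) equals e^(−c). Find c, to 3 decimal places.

63.368

c = δ²μ/(2 + δ) = 0.89²·231.2/(2 + 0.89) = 63.3680.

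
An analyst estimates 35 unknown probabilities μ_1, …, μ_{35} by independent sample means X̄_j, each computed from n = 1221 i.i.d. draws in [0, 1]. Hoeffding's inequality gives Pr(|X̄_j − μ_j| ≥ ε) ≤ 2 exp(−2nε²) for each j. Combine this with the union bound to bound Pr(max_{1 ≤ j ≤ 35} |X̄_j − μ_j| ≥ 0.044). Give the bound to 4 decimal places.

Per-experiment Hoeffding bound: 2·exp(−2·1221·0.044²) = 2·exp(−4.72771) = 0.017693.
Union bound over 35 events: 35·0.017693 = 0.61927.

0.6193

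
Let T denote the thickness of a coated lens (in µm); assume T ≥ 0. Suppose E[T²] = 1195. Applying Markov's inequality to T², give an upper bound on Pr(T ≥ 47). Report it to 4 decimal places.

0.5410

Since T ≥ 0, the event {T ≥ 47} is the same as {T² ≥ 2209}.
Markov's inequality applied to T² gives Pr(T² ≥ 2209) ≤ E[T²]/2209 = 1195/2209 = 0.5410.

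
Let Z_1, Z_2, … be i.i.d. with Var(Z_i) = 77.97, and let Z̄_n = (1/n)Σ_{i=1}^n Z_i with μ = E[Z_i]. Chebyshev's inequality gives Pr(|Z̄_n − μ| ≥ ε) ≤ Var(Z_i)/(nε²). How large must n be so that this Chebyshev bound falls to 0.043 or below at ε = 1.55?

755

Require 77.97/(n·1.55²) ≤ 0.043, i.e. n ≥ 77.97/(0.043·1.55²) = 754.737.
The smallest integer n is 755.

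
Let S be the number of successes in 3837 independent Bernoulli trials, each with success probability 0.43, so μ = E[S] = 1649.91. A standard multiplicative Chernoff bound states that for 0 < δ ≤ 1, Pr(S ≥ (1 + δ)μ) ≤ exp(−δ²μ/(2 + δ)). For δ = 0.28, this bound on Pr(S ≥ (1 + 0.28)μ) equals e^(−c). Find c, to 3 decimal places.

56.734

c = δ²μ/(2 + δ) = 0.28²·1649.91/(2 + 0.28) = 56.7337.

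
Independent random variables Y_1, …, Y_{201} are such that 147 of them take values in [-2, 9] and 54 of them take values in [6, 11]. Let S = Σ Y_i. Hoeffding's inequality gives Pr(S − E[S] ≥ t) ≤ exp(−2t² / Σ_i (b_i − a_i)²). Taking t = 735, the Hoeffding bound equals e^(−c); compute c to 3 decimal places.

Σ(b_i − a_i)² = 147·11² + 54·5² = 19137.
c = 2t² / 19137 = 2·735² / 19137 = 56.4587.

56.459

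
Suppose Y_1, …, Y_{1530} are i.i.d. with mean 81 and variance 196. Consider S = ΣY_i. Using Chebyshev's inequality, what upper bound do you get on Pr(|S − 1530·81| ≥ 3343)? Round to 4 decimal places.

Var(S) = n·Var(Y_i) = 1530·196 = 299880.
Chebyshev: Pr(|S − 1530·81| ≥ 3343) ≤ Var(S)/3343² = 299880/11175649 = 0.0268.

0.0268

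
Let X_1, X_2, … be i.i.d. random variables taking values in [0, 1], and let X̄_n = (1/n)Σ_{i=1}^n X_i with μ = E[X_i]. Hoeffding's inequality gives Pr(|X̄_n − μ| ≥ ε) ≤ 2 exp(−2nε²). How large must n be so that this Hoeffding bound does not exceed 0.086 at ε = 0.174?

52

Require 2·exp(−2nε²) ≤ 0.086, i.e. 2nε² ≥ ln(2/0.086) = 3.146555.
So n ≥ 3.146555 / (2·0.174²) = 51.965.
The smallest integer n is 52.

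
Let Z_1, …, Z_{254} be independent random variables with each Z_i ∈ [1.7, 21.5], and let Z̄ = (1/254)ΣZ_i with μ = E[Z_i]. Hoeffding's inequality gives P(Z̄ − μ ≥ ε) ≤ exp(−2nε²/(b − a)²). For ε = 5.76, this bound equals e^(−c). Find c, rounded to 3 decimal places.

42.991

c = 2nε²/(b − a)² = 2·254·5.76² / 19.8² = 42.9911.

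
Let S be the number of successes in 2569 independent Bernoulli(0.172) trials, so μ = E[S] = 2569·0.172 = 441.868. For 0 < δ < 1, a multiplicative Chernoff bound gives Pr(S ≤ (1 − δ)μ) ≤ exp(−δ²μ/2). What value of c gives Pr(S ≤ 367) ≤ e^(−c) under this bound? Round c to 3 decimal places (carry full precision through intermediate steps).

Write 367 = (1 − δ)μ, so δ = 1 − 367/441.868 = 0.1694352…
Then the exponent is δ²μ/2 = (μ − 367)²/(2μ) = 6.342638.

6.343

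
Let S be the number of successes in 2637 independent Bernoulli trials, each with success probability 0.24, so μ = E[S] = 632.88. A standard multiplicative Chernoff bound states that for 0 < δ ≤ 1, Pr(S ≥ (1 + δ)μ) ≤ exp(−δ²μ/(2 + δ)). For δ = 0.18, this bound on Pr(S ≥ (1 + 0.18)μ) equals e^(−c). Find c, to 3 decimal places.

9.406

c = δ²μ/(2 + δ) = 0.18²·632.88/(2 + 0.18) = 9.4061.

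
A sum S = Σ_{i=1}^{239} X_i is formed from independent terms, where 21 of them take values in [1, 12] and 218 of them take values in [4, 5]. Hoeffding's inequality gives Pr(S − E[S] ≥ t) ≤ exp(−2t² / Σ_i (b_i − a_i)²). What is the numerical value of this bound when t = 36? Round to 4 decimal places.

Σ(b_i − a_i)² = 21·11² + 218·1² = 2759.
Exponent = 2·36² / 2759 = 0.93947.
Bound = exp(−0.93947) = 0.39083.

0.3908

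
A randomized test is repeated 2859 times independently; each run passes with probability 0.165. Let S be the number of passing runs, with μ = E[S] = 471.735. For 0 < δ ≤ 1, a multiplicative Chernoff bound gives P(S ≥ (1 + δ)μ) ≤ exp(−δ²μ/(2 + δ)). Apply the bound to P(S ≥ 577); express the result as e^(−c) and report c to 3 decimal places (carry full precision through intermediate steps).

Write 577 = (1 + δ)μ, so δ = 577/471.735 − 1 = 0.2231444…
Then the exponent is δ²μ/(2 + δ) = (577 − μ)² / (μ·(2 + δ)) = 10.565796.

10.566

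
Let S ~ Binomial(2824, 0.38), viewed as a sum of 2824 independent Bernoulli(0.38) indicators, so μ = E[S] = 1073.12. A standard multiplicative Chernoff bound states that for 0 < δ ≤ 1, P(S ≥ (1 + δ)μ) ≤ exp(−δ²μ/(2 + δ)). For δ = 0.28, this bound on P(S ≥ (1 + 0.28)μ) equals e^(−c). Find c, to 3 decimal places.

c = δ²μ/(2 + δ) = 0.28²·1073.12/(2 + 0.28) = 36.9003.

36.900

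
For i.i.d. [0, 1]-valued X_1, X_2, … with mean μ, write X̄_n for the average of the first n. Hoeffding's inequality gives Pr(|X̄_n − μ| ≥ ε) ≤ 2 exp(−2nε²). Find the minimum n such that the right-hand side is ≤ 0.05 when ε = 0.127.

115

Require 2·exp(−2nε²) ≤ 0.05, i.e. 2nε² ≥ ln(2/0.05) = 3.688879.
So n ≥ 3.688879 / (2·0.127²) = 114.355.
The smallest integer n is 115.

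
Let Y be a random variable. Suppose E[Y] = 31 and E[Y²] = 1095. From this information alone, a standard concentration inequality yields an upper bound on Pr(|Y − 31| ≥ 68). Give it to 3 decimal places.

The first two moments determine the variance, so Chebyshev's inequality is the sharpest standard bound available.
Var(Y) = E[Y²] − (E[Y])² = 1095 − 961 = 134.
Chebyshev's inequality: Pr(|Y − μ| ≥ t) ≤ Var(Y)/t² = 134/4624 = 0.0290.

0.029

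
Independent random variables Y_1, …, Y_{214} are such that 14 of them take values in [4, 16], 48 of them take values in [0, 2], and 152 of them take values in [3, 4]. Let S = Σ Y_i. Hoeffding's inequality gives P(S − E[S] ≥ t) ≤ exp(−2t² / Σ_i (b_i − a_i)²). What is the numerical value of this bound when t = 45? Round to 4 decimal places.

0.1798

Σ(b_i − a_i)² = 14·12² + 48·2² + 152·1² = 2360.
Exponent = 2·45² / 2360 = 1.71610.
Bound = exp(−1.71610) = 0.17977.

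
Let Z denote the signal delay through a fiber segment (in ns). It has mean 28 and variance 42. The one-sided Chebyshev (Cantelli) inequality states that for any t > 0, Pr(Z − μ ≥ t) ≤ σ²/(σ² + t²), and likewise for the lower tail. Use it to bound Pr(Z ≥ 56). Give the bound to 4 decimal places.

Here σ² = 42 and t = 28, so σ² + t² = 826.
Cantelli's bound: 42/826 = 0.0508.

0.0508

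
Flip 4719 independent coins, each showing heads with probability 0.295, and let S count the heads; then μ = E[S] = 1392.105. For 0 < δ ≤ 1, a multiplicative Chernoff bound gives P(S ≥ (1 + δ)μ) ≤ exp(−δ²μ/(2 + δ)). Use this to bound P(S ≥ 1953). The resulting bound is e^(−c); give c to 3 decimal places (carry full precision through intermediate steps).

Write 1953 = (1 + δ)μ, so δ = 1953/1392.105 − 1 = 0.4029114…
Then the exponent is δ²μ/(2 + δ) = (1953 − μ)² / (μ·(2 + δ)) = 94.048827.

94.049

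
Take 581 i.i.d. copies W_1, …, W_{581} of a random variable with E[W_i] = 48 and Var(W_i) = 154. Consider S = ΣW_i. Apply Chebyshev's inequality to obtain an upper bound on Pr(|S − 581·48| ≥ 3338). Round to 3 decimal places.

0.008

Var(S) = n·Var(W_i) = 581·154 = 89474.
Chebyshev: Pr(|S − 581·48| ≥ 3338) ≤ Var(S)/3338² = 89474/11142244 = 0.0080.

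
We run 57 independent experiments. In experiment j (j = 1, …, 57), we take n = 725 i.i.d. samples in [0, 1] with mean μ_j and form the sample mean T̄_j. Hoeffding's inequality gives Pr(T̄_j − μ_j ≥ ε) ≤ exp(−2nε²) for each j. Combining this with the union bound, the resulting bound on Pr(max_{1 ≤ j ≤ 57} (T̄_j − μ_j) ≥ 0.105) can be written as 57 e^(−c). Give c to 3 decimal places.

15.986

Union bound over the 57 events: Pr(max_{1 ≤ j ≤ 57} (T̄_j − μ_j) ≥ 0.105) ≤ 57·exp(−2nε²) = 57 exp(−2·725·0.105²).
So c = 2·725·0.105² = 15.9863.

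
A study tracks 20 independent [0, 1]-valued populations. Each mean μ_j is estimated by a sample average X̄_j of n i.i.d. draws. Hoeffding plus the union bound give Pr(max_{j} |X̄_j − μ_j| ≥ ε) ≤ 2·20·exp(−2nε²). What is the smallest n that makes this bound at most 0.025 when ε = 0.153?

158

Need 2·20·exp(−2nε²) ≤ 0.025, i.e. exp(−2nε²) ≤ 0.025/40.
So 2nε² ≥ ln(40/0.025) = 7.377759.
Hence n ≥ 7.377759/(2·0.153²) = 157.584.
The smallest integer n is 158.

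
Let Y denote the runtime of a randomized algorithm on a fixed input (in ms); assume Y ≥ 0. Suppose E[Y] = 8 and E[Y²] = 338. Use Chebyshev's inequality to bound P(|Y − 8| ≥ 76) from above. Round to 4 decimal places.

0.0474

Var(Y) = E[Y²] − (E[Y])² = 338 − 64 = 274.
Chebyshev's inequality: P(|Y − μ| ≥ t) ≤ Var(Y)/t² = 274/5776 = 0.0474.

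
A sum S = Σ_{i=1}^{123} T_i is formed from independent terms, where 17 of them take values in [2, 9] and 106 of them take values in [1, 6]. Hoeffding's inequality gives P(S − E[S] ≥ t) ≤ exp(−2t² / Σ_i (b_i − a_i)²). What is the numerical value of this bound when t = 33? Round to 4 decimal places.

0.5351

Σ(b_i − a_i)² = 17·7² + 106·5² = 3483.
Exponent = 2·33² / 3483 = 0.62532.
Bound = exp(−0.62532) = 0.53509.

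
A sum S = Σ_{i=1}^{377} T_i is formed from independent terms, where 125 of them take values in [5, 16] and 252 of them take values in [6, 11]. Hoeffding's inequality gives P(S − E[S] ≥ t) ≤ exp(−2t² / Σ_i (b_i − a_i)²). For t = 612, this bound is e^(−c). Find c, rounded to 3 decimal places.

Σ(b_i − a_i)² = 125·11² + 252·5² = 21425.
c = 2t² / 21425 = 2·612² / 21425 = 34.9633.

34.963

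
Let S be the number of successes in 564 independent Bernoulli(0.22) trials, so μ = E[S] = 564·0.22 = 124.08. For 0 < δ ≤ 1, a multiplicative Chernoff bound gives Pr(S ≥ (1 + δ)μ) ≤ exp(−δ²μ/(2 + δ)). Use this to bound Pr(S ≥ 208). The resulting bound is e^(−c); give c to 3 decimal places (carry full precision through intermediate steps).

21.207

Write 208 = (1 + δ)μ, so δ = 208/124.08 − 1 = 0.6763378…
Then the exponent is δ²μ/(2 + δ) = (208 − μ)² / (μ·(2 + δ)) = 21.207439.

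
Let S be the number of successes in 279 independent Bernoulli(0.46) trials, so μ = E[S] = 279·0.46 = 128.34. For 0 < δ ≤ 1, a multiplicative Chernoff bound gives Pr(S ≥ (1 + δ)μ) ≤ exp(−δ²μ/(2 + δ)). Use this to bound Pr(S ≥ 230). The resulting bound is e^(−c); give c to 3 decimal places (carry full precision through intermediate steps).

28.841

Write 230 = (1 + δ)μ, so δ = 230/128.34 − 1 = 0.7921147…
Then the exponent is δ²μ/(2 + δ) = (230 − μ)² / (μ·(2 + δ)) = 28.840642.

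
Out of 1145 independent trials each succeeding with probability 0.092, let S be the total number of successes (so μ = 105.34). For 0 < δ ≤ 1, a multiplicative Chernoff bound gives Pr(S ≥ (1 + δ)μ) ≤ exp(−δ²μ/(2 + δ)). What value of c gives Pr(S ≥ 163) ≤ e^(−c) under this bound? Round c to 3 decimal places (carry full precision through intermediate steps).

Write 163 = (1 + δ)μ, so δ = 163/105.34 − 1 = 0.5473704…
Then the exponent is δ²μ/(2 + δ) = (163 − μ)² / (μ·(2 + δ)) = 12.389788.

12.390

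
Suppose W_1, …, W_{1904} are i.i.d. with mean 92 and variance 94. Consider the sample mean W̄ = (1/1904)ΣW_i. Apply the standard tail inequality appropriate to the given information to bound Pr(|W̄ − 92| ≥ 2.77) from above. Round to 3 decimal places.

With mean and variance of each term known, Chebyshev's inequality bounds the deviation of the sum (or sample mean).
Var(W̄) = Var(W_i)/n = 94/1904 = 0.04937.
Chebyshev: Pr(|W̄ − 92| ≥ 2.77) ≤ Var(W̄)/(2.77)² = 94/(1904·2.77²) = 0.0064.

0.006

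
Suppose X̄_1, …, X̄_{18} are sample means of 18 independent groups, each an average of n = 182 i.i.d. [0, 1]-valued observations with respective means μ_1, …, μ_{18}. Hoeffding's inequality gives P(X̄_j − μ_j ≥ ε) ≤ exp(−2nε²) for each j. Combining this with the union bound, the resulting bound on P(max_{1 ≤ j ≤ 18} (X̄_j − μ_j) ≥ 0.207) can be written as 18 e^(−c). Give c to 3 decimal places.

Union bound over the 18 events: P(max_{1 ≤ j ≤ 18} (X̄_j − μ_j) ≥ 0.207) ≤ 18·exp(−2nε²) = 18 exp(−2·182·0.207²).
So c = 2·182·0.207² = 15.5970.

15.597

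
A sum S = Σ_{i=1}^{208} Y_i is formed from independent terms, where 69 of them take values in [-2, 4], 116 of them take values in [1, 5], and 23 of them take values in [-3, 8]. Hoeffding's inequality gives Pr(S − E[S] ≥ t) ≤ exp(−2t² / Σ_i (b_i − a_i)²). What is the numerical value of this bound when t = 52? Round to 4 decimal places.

0.4680

Σ(b_i − a_i)² = 69·6² + 116·4² + 23·11² = 7123.
Exponent = 2·52² / 7123 = 0.75923.
Bound = exp(−0.75923) = 0.46803.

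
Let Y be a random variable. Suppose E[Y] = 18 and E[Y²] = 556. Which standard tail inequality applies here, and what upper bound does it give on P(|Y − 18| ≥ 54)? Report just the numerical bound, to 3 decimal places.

The first two moments determine the variance, so Chebyshev's inequality is the sharpest standard bound available.
Var(Y) = E[Y²] − (E[Y])² = 556 − 324 = 232.
Chebyshev's inequality: P(|Y − μ| ≥ t) ≤ Var(Y)/t² = 232/2916 = 0.0796.

0.080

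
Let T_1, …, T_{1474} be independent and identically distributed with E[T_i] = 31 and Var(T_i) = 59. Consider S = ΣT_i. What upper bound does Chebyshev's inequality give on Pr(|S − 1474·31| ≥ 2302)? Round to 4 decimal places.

0.0164

Var(S) = n·Var(T_i) = 1474·59 = 86966.
Chebyshev: Pr(|S − 1474·31| ≥ 2302) ≤ Var(S)/2302² = 86966/5299204 = 0.0164.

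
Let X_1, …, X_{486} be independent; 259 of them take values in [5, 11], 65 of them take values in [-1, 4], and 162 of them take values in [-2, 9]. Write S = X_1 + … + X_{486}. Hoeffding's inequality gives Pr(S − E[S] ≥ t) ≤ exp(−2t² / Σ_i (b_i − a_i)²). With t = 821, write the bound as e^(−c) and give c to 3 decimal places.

44.126

Σ(b_i − a_i)² = 259·6² + 65·5² + 162·11² = 30551.
c = 2t² / 30551 = 2·821² / 30551 = 44.1256.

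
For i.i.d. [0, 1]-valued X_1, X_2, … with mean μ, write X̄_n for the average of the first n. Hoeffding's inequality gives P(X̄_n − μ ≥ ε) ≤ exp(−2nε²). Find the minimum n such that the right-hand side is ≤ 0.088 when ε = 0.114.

Require exp(−2nε²) ≤ 0.088, i.e. 2nε² ≥ ln(1/0.088) = 2.430418.
So n ≥ 2.430418 / (2·0.114²) = 93.506.
The smallest integer n is 94.

94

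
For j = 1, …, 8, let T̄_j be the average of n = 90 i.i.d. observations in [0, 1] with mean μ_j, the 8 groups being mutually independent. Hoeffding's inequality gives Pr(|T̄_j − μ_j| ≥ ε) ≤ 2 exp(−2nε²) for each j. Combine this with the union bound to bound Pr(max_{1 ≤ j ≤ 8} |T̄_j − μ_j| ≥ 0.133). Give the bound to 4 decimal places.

Per-experiment Hoeffding bound: 2·exp(−2·90·0.133²) = 2·exp(−3.18402) = 0.082838.
Union bound over 8 events: 8·0.082838 = 0.66270.

0.6627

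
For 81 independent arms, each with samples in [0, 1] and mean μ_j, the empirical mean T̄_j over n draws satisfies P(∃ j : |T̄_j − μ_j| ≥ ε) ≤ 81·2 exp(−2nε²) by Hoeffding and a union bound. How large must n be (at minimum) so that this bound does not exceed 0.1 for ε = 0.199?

94

Need 2·81·exp(−2nε²) ≤ 0.1, i.e. exp(−2nε²) ≤ 0.1/162.
So 2nε² ≥ ln(162/0.1) = 7.390181.
Hence n ≥ 7.390181/(2·0.199²) = 93.308.
The smallest integer n is 94.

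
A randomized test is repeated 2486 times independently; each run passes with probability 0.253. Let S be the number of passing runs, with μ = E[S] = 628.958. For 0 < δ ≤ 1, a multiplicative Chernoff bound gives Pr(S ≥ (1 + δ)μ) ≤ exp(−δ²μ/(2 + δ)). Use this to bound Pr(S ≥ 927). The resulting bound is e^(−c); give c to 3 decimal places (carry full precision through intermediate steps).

57.090

Write 927 = (1 + δ)μ, so δ = 927/628.958 − 1 = 0.4738663…
Then the exponent is δ²μ/(2 + δ) = (927 − μ)² / (μ·(2 + δ)) = 57.089609.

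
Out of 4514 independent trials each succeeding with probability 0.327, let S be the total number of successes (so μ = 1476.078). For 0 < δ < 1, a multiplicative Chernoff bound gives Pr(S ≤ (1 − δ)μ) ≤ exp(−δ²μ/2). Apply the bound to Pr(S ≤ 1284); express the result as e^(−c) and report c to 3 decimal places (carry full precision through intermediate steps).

12.497

Write 1284 = (1 − δ)μ, so δ = 1 − 1284/1476.078 = 0.1301273…
Then the exponent is δ²μ/2 = (μ − 1284)²/(2μ) = 12.497293.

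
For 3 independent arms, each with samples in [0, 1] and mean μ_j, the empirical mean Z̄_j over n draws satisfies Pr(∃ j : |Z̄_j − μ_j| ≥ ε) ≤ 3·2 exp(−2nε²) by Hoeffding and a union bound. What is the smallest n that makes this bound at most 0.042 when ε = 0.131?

Need 2·3·exp(−2nε²) ≤ 0.042, i.e. exp(−2nε²) ≤ 0.042/6.
So 2nε² ≥ ln(6/0.042) = 4.961845.
Hence n ≥ 4.961845/(2·0.131²) = 144.567.
The smallest integer n is 145.

145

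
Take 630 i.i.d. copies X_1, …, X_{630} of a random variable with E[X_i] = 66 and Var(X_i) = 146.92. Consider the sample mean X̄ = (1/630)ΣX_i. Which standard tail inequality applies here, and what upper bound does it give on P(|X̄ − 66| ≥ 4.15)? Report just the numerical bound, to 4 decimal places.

With mean and variance of each term known, Chebyshev's inequality bounds the deviation of the sum (or sample mean).
Var(X̄) = Var(X_i)/n = 146.92/630 = 0.23321.
Chebyshev: P(|X̄ − 66| ≥ 4.15) ≤ Var(X̄)/(4.15)² = 146.92/(630·4.15²) = 0.0135.

0.0135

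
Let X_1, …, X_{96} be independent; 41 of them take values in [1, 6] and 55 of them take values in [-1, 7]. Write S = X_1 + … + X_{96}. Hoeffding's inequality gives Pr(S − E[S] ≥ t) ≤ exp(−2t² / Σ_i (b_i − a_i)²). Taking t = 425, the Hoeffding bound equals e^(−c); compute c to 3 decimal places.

79.483

Σ(b_i − a_i)² = 41·5² + 55·8² = 4545.
c = 2t² / 4545 = 2·425² / 4545 = 79.4829.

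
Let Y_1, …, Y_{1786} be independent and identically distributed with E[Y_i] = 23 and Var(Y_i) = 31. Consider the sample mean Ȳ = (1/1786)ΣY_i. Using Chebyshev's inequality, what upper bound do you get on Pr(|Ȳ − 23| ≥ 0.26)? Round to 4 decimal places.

0.2568

Var(Ȳ) = Var(Y_i)/n = 31/1786 = 0.017357.
Chebyshev: Pr(|Ȳ − 23| ≥ 0.26) ≤ Var(Ȳ)/(0.26)² = 31/(1786·0.26²) = 0.2568.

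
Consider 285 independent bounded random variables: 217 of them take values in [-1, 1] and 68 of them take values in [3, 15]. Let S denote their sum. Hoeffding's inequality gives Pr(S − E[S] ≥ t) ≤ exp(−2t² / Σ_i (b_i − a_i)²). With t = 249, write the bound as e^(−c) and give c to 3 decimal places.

11.632

Σ(b_i − a_i)² = 217·2² + 68·12² = 10660.
c = 2t² / 10660 = 2·249² / 10660 = 11.6325.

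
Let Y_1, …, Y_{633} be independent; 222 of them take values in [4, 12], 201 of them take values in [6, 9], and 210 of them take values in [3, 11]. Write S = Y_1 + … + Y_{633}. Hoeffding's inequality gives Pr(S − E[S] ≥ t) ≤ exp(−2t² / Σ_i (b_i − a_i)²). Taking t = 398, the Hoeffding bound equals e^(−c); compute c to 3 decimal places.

Σ(b_i − a_i)² = 222·8² + 201·3² + 210·8² = 29457.
c = 2t² / 29457 = 2·398² / 29457 = 10.7549.

10.755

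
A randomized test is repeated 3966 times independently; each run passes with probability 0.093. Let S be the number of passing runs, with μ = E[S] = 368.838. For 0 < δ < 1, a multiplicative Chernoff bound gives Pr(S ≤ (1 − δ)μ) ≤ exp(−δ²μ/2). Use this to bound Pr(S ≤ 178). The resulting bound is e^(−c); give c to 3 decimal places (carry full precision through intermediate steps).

Write 178 = (1 − δ)μ, so δ = 1 − 178/368.838 = 0.5174033…
Then the exponent is δ²μ/2 = (μ − 178)²/(2μ) = 49.370106.

49.370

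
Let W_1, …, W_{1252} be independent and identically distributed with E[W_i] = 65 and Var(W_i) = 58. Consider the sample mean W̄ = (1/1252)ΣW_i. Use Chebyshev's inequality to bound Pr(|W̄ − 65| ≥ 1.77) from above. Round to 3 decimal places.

Var(W̄) = Var(W_i)/n = 58/1252 = 0.046326.
Chebyshev: Pr(|W̄ − 65| ≥ 1.77) ≤ Var(W̄)/(1.77)² = 58/(1252·1.77²) = 0.0148.

0.015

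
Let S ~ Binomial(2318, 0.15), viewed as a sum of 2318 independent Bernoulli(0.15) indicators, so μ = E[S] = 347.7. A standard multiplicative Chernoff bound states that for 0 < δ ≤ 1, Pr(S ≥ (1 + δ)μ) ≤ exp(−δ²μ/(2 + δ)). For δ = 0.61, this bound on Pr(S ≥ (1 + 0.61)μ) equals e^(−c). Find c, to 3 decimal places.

49.571

c = δ²μ/(2 + δ) = 0.61²·347.7/(2 + 0.61) = 49.5706.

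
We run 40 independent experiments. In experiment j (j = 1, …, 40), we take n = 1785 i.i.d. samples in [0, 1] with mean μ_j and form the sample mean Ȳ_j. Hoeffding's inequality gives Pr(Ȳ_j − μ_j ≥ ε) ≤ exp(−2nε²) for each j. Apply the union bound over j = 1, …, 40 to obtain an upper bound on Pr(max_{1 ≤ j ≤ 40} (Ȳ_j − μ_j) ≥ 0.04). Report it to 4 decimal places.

Per-experiment Hoeffding bound: exp(−2·1785·0.04²) = exp(−5.71200) = 0.0033061.
Union bound over 40 events: 40·0.0033061 = 0.13224.

0.1322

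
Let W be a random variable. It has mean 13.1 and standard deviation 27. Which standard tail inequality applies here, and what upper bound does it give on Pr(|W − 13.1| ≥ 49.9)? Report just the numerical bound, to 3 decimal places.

0.293

Mean and variance are known, so Chebyshev's inequality applies.
Chebyshev: Pr(|W − μ| ≥ t) ≤ Var(W)/t².
Var(W) = σ² = 27² = 729.
Bound = 729 / 2490.01 = 0.2928.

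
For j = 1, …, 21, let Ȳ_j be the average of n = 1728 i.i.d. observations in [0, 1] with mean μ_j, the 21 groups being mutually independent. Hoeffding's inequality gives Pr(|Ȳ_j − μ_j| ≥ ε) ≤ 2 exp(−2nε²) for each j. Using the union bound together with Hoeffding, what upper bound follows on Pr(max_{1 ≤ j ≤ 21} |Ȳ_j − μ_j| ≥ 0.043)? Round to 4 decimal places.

0.0705

Per-experiment Hoeffding bound: 2·exp(−2·1728·0.043²) = 2·exp(−6.39014) = 0.003356.
Union bound over 21 events: 21·0.003356 = 0.07048.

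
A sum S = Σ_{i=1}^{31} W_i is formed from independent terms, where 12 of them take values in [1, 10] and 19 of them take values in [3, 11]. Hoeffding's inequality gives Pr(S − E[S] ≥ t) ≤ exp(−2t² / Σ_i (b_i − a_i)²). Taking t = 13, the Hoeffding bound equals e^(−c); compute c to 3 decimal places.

0.154

Σ(b_i − a_i)² = 12·9² + 19·8² = 2188.
c = 2t² / 2188 = 2·13² / 2188 = 0.1545.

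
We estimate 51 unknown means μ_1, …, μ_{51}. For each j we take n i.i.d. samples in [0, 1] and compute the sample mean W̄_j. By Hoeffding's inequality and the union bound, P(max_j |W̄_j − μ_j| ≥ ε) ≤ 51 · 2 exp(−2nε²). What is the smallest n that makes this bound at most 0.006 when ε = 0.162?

186

Need 2·51·exp(−2nε²) ≤ 0.006, i.e. exp(−2nε²) ≤ 0.006/102.
So 2nε² ≥ ln(102/0.006) = 9.740969.
Hence n ≥ 9.740969/(2·0.162²) = 185.585.
The smallest integer n is 186.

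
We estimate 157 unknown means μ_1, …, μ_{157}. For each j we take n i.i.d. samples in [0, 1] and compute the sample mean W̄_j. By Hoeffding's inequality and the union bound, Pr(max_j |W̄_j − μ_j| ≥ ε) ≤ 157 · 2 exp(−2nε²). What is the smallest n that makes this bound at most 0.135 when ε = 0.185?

Need 2·157·exp(−2nε²) ≤ 0.135, i.e. exp(−2nε²) ≤ 0.135/314.
So 2nε² ≥ ln(314/0.135) = 7.751873.
Hence n ≥ 7.751873/(2·0.185²) = 113.249.
The smallest integer n is 114.

114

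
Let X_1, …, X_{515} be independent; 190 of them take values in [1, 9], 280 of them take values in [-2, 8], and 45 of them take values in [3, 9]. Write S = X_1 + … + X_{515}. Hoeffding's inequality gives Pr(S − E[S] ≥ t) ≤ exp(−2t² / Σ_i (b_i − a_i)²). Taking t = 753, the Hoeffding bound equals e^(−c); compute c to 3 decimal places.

27.143

Σ(b_i − a_i)² = 190·8² + 280·10² + 45·6² = 41780.
c = 2t² / 41780 = 2·753² / 41780 = 27.1426.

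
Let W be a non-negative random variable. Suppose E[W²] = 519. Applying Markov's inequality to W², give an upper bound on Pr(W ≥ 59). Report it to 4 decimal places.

Since W ≥ 0, the event {W ≥ 59} is the same as {W² ≥ 3481}.
Markov's inequality applied to W² gives Pr(W² ≥ 3481) ≤ E[W²]/3481 = 519/3481 = 0.1491.

0.1491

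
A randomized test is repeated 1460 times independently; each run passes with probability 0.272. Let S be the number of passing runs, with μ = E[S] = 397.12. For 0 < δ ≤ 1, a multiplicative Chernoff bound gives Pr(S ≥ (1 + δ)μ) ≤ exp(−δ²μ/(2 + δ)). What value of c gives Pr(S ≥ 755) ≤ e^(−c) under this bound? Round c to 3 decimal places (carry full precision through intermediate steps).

Write 755 = (1 + δ)μ, so δ = 755/397.12 − 1 = 0.9011886…
Then the exponent is δ²μ/(2 + δ) = (755 − μ)² / (μ·(2 + δ)) = 111.167321.

111.167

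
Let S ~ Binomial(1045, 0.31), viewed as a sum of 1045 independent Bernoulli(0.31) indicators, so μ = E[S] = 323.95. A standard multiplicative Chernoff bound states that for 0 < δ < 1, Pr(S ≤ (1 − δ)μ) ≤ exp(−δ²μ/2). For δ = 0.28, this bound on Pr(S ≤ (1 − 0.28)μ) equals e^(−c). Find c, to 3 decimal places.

12.699

c = δ²μ/2 = 0.28²·323.95/2 = 12.6988.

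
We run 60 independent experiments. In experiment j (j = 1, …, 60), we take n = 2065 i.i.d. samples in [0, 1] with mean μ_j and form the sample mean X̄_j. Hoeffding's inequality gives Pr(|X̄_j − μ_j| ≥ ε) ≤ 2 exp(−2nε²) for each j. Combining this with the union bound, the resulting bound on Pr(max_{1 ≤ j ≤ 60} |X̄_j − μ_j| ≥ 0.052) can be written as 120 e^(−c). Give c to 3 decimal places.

Union bound over the 60 events: Pr(max_{1 ≤ j ≤ 60} |X̄_j − μ_j| ≥ 0.052) ≤ 60·2·exp(−2nε²) = 120 exp(−2·2065·0.052²).
So c = 2·2065·0.052² = 11.1675.

11.168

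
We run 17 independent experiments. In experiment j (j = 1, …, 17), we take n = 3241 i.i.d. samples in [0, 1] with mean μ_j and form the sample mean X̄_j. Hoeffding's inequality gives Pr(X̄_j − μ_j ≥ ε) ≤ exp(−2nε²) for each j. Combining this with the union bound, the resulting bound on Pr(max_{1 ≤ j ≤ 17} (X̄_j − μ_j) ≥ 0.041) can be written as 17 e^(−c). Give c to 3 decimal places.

10.896

Union bound over the 17 events: Pr(max_{1 ≤ j ≤ 17} (X̄_j − μ_j) ≥ 0.041) ≤ 17·exp(−2nε²) = 17 exp(−2·3241·0.041²).
So c = 2·3241·0.041² = 10.8962.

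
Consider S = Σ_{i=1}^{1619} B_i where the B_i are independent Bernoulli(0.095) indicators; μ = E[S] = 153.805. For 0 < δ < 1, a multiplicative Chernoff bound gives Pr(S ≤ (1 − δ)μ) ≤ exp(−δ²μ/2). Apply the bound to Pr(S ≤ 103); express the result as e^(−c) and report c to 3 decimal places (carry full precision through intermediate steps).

8.391

Write 103 = (1 − δ)μ, so δ = 1 − 103/153.805 = 0.3303209…
Then the exponent is δ²μ/2 = (μ − 103)²/(2μ) = 8.390976.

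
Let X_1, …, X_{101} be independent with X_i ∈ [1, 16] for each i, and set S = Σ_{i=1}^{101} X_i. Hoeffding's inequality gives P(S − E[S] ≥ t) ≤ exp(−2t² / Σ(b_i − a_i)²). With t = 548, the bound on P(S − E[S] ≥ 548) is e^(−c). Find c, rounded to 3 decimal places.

26.429

Σ(b_i − a_i)² = 101·(15)² = 22725.
c = 2t²/22725 = 2·548²/22725 = 26.4294.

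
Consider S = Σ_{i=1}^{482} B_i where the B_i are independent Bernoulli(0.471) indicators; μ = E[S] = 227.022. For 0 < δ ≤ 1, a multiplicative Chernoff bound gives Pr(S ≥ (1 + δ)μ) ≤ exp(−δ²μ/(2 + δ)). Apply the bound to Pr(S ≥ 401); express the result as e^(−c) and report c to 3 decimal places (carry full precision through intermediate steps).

Write 401 = (1 + δ)μ, so δ = 401/227.022 − 1 = 0.7663486…
Then the exponent is δ²μ/(2 + δ) = (401 − μ)² / (μ·(2 + δ)) = 48.196312.

48.196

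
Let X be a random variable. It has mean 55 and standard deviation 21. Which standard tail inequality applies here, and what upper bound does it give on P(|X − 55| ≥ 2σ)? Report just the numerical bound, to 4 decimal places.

0.2500

Mean and variance are known, so Chebyshev's inequality applies.
Chebyshev: P(|X − μ| ≥ t) ≤ Var(X)/t².
Var(X) = σ² = 21² = 441.
t = 2·21 = 42.
Bound = 441 / 1764 = 0.2500.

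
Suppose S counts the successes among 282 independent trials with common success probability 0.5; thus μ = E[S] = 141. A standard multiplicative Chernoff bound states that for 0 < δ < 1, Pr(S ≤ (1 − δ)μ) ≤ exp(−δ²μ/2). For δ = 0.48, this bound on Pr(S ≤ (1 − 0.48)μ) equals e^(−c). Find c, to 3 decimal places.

16.243

c = δ²μ/2 = 0.48²·141/2 = 16.2432.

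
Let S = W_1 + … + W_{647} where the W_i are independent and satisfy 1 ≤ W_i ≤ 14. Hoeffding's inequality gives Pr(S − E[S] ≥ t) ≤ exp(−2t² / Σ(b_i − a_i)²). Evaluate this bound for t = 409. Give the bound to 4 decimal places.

Σ(b_i − a_i)² = 647·(13)² = 109343.
Exponent = 2·409²/109343 = 3.0597.
Bound = exp(−3.0597) = 0.04690.

0.0469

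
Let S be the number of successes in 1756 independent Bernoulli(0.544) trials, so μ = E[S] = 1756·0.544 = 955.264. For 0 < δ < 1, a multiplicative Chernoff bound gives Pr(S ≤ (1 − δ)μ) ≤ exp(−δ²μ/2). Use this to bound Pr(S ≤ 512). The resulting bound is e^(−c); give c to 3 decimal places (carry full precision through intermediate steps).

Write 512 = (1 − δ)μ, so δ = 1 − 512/955.264 = 0.4640225…
Then the exponent is δ²μ/2 = (μ − 512)²/(2μ) = 102.842237.

102.842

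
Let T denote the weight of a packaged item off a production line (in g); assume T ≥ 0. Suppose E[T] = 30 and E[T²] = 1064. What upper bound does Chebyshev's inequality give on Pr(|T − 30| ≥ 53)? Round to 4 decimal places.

Var(T) = E[T²] − (E[T])² = 1064 − 900 = 164.
Chebyshev's inequality: Pr(|T − μ| ≥ t) ≤ Var(T)/t² = 164/2809 = 0.0584.

0.0584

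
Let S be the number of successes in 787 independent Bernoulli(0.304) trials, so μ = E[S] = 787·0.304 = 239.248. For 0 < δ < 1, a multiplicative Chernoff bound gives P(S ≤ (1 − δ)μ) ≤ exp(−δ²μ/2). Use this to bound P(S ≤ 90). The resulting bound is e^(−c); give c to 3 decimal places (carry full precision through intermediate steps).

46.552

Write 90 = (1 − δ)μ, so δ = 1 − 90/239.248 = 0.6238213…
Then the exponent is δ²μ/2 = (μ − 90)²/(2μ) = 46.552041.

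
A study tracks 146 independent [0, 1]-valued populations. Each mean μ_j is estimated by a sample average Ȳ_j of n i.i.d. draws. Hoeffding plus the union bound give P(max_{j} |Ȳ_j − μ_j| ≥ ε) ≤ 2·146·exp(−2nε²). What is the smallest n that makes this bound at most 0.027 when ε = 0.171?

159

Need 2·146·exp(−2nε²) ≤ 0.027, i.e. exp(−2nε²) ≤ 0.027/292.
So 2nε² ≥ ln(292/0.027) = 9.288672.
Hence n ≥ 9.288672/(2·0.171²) = 158.830.
The smallest integer n is 159.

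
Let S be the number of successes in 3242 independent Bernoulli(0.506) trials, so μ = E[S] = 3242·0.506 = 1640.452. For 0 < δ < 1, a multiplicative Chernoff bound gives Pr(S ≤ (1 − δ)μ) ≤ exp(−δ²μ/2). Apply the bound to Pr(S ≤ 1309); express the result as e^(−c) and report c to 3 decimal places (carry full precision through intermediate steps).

Write 1309 = (1 − δ)μ, so δ = 1 − 1309/1640.452 = 0.2020492…
Then the exponent is δ²μ/2 = (μ − 1309)²/(2μ) = 33.484804.

33.485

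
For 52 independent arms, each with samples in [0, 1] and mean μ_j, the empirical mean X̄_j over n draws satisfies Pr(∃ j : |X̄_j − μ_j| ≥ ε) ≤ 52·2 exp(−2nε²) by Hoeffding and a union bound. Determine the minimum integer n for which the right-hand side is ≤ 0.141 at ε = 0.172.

Need 2·52·exp(−2nε²) ≤ 0.141, i.e. exp(−2nε²) ≤ 0.141/104.
So 2nε² ≥ ln(104/0.141) = 6.603386.
Hence n ≥ 6.603386/(2·0.172²) = 111.604.
The smallest integer n is 112.

112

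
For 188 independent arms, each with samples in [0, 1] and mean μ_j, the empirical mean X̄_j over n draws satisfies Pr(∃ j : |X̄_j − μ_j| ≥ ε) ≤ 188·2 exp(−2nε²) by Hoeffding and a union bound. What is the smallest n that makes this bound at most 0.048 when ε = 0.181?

137

Need 2·188·exp(−2nε²) ≤ 0.048, i.e. exp(−2nε²) ≤ 0.048/376.
So 2nε² ≥ ln(376/0.048) = 8.966143.
Hence n ≥ 8.966143/(2·0.181²) = 136.842.
The smallest integer n is 137.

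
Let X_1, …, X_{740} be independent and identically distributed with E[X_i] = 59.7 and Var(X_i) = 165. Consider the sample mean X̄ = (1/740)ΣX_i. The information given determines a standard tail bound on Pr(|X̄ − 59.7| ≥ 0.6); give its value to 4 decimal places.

With mean and variance of each term known, Chebyshev's inequality bounds the deviation of the sum (or sample mean).
Var(X̄) = Var(X_i)/n = 165/740 = 0.22297.
Chebyshev: Pr(|X̄ − 59.7| ≥ 0.6) ≤ Var(X̄)/(0.6)² = 165/(740·0.6²) = 0.6194.

0.6194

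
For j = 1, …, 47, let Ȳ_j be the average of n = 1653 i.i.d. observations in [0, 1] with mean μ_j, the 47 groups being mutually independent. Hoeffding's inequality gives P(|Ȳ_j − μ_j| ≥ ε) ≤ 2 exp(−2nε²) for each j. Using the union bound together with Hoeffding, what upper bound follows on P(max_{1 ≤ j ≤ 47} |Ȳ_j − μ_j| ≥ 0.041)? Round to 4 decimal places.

Per-experiment Hoeffding bound: 2·exp(−2·1653·0.041²) = 2·exp(−5.55739) = 0.0077177.
Union bound over 47 events: 47·0.0077177 = 0.36273.

0.3627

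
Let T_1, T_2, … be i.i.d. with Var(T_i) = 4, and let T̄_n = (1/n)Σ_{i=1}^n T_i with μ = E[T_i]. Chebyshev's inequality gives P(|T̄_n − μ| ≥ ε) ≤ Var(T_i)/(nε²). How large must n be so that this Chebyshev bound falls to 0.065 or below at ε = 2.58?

Require 4/(n·2.58²) ≤ 0.065, i.e. n ≥ 4/(0.065·2.58²) = 9.245.
The smallest integer n is 10.

10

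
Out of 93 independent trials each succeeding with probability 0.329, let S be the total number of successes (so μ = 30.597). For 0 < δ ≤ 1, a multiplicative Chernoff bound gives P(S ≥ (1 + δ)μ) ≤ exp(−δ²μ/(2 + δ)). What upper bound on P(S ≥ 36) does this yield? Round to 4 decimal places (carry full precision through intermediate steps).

0.6451

Write 36 = (1 + δ)μ, so δ = 36/30.597 − 1 = 0.1765859…
Then the exponent is δ²μ/(2 + δ) = (36 − μ)² / (μ·(2 + δ)) = 0.438344.
Bound = exp(−0.438344) = 0.64510.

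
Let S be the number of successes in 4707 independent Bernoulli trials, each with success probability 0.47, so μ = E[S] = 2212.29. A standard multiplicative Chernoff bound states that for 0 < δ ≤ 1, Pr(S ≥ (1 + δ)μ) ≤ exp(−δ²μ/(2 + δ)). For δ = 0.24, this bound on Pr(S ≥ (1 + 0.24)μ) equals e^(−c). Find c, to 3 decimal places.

c = δ²μ/(2 + δ) = 0.24²·2212.29/(2 + 0.24) = 56.8875.

56.887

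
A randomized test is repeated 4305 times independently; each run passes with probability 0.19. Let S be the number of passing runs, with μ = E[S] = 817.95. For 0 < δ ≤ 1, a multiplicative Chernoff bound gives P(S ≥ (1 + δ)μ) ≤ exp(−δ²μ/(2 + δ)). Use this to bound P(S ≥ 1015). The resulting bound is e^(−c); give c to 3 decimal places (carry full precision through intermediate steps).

21.184

Write 1015 = (1 + δ)μ, so δ = 1015/817.95 − 1 = 0.2409071…
Then the exponent is δ²μ/(2 + δ) = (1015 − μ)² / (μ·(2 + δ)) = 21.183722.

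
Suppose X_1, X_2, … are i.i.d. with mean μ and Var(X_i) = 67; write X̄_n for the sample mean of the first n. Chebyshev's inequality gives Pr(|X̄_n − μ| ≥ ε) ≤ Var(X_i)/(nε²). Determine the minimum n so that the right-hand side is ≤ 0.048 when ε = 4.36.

74

Require 67/(n·4.36²) ≤ 0.048, i.e. n ≥ 67/(0.048·4.36²) = 73.428.
The smallest integer n is 74.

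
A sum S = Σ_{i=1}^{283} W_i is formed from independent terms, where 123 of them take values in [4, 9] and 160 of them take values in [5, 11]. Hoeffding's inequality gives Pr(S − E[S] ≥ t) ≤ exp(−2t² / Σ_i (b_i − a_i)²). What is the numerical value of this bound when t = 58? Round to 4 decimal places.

Σ(b_i − a_i)² = 123·5² + 160·6² = 8835.
Exponent = 2·58² / 8835 = 0.76152.
Bound = exp(−0.76152) = 0.46696.

0.4670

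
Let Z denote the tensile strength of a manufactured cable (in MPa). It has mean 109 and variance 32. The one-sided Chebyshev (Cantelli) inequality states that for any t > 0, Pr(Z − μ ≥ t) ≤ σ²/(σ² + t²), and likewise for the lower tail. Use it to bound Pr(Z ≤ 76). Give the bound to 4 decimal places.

0.0285

Here σ² = 32 and t = 33, so σ² + t² = 1121.
Cantelli's bound: 32/1121 = 0.0285.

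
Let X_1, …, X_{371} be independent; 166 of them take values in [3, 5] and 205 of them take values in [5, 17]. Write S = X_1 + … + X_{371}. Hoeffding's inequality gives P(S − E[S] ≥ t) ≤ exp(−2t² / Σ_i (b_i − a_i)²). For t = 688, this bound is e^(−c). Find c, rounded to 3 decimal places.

Σ(b_i − a_i)² = 166·2² + 205·12² = 30184.
c = 2t² / 30184 = 2·688² / 30184 = 31.3639.

31.364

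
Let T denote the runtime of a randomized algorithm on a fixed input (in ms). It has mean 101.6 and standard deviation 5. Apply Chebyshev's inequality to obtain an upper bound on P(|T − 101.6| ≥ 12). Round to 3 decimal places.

0.174

Chebyshev: P(|T − μ| ≥ t) ≤ Var(T)/t².
Var(T) = σ² = 5² = 25.
Bound = 25 / 144 = 0.1736.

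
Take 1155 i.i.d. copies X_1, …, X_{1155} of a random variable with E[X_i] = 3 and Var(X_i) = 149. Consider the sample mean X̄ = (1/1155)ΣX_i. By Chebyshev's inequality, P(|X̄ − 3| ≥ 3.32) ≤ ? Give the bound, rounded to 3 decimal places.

Var(X̄) = Var(X_i)/n = 149/1155 = 0.129.
Chebyshev: P(|X̄ − 3| ≥ 3.32) ≤ Var(X̄)/(3.32)² = 149/(1155·3.32²) = 0.0117.

0.012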